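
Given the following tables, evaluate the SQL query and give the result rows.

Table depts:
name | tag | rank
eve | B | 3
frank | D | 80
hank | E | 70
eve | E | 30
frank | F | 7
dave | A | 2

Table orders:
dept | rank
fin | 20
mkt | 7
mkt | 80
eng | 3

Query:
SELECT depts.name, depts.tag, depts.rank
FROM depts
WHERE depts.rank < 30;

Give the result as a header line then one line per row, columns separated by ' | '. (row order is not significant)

After WHERE (3 rows):
depts.name | depts.tag | depts.rank
eve | B | 3
frank | F | 7
dave | A | 2
After SELECT (3 rows):
depts.name | depts.tag | depts.rank
eve | B | 3
frank | F | 7
dave | A | 2

== RESULT ==
depts.name | depts.tag | depts.rank
eve | B | 3
frank | F | 7
dave | A | 2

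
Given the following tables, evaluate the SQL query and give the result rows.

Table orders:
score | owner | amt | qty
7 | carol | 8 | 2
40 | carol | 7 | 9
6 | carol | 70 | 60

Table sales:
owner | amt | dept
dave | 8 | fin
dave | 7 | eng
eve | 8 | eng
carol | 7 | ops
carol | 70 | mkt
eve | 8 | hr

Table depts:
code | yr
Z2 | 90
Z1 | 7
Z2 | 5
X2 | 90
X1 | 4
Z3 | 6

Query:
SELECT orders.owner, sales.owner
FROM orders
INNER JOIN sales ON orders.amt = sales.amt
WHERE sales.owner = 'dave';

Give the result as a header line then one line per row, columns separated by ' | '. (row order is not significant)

== RESULT ==
orders.owner | sales.owner
carol | dave
carol | dave

Derivation:
After JOIN sales (6 rows):
orders.score | orders.owner | orders.amt | orders.qty | sales.owner | sales.amt | sales.dept
7 | carol | 8 | 2 | dave | 8 | fin
7 | carol | 8 | 2 | eve | 8 | eng
7 | carol | 8 | 2 | eve | 8 | hr
40 | carol | 7 | 9 | dave | 7 | eng
40 | carol | 7 | 9 | carol | 7 | ops
6 | carol | 70 | 60 | carol | 70 | mkt
After WHERE (2 rows):
orders.score | orders.owner | orders.amt | orders.qty | sales.owner | sales.amt | sales.dept
7 | carol | 8 | 2 | dave | 8 | fin
40 | carol | 7 | 9 | dave | 7 | eng
After SELECT (2 rows):
orders.owner | sales.owner
carol | dave
carol | dave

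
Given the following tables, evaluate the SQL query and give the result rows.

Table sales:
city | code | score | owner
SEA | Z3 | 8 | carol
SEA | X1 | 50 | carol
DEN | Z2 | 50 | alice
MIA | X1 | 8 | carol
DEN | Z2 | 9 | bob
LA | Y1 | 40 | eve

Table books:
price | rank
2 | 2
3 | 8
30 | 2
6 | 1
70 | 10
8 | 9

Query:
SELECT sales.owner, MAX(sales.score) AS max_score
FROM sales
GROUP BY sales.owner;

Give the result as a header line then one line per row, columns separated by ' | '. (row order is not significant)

== RESULT ==
sales.owner | max_score
carol | 50
alice | 50
bob | 9
eve | 40

Derivation:
After GROUP BY (4 rows):
sales.owner | max_score
carol | 50
alice | 50
bob | 9
eve | 40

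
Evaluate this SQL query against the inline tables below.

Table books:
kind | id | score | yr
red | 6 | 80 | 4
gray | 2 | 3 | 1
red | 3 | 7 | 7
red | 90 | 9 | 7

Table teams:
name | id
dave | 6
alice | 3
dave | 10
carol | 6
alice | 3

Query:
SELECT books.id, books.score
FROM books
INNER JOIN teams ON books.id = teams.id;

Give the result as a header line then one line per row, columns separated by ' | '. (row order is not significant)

== RESULT ==
books.id | books.score
6 | 80
6 | 80
3 | 7
3 | 7

Derivation:
After JOIN teams (4 rows):
books.kind | books.id | books.score | books.yr | teams.name | teams.id
red | 6 | 80 | 4 | dave | 6
red | 6 | 80 | 4 | carol | 6
red | 3 | 7 | 7 | alice | 3
red | 3 | 7 | 7 | alice | 3
After SELECT (4 rows):
books.id | books.score
6 | 80
6 | 80
3 | 7
3 | 7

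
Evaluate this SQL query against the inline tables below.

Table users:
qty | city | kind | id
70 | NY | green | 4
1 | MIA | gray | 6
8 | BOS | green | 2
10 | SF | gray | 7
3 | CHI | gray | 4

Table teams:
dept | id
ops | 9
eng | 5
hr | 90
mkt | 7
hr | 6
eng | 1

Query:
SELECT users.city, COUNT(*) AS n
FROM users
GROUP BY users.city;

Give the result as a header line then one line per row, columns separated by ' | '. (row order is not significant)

== RESULT ==
users.city | n
NY | 1
MIA | 1
BOS | 1
SF | 1
CHI | 1

Derivation:
After GROUP BY (5 rows):
users.city | n
NY | 1
MIA | 1
BOS | 1
SF | 1
CHI | 1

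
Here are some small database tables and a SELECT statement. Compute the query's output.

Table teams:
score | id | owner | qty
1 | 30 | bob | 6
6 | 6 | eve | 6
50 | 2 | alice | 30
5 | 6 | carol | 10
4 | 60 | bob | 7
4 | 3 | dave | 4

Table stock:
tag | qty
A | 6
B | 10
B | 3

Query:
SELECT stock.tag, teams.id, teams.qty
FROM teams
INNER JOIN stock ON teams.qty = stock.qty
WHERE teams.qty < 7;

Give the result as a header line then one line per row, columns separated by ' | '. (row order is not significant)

After JOIN stock (3 rows):
teams.score | teams.id | teams.owner | teams.qty | stock.tag | stock.qty
1 | 30 | bob | 6 | A | 6
6 | 6 | eve | 6 | A | 6
5 | 6 | carol | 10 | B | 10
After WHERE (2 rows):
teams.score | teams.id | teams.owner | teams.qty | stock.tag | stock.qty
1 | 30 | bob | 6 | A | 6
6 | 6 | eve | 6 | A | 6
After SELECT (2 rows):
stock.tag | teams.id | teams.qty
A | 30 | 6
A | 6 | 6

== RESULT ==
stock.tag | teams.id | teams.qty
A | 30 | 6
A | 6 | 6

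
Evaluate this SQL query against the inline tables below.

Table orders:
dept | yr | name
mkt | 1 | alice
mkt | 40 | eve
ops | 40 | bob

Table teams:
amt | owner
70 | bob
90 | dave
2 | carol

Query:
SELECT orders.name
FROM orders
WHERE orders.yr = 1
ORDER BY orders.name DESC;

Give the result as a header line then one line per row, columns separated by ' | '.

== RESULT ==
orders.name
alice

Derivation:
After WHERE (1 rows):
orders.dept | orders.yr | orders.name
mkt | 1 | alice
After SELECT (1 rows):
orders.name
alice
After ORDER BY (1 rows):
orders.name
alice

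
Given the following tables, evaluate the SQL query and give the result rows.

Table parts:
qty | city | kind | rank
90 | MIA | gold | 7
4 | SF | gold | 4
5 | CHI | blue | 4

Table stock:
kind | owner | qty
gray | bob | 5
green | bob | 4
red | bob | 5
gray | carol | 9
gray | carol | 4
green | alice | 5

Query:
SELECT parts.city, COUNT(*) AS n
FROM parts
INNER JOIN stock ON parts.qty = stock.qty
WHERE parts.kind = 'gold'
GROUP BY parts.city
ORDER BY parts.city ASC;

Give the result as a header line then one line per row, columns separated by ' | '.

== RESULT ==
parts.city | n
SF | 2

Derivation:
After JOIN stock (5 rows):
parts.qty | parts.city | parts.kind | parts.rank | stock.kind | stock.owner | stock.qty
4 | SF | gold | 4 | green | bob | 4
4 | SF | gold | 4 | gray | carol | 4
5 | CHI | blue | 4 | gray | bob | 5
5 | CHI | blue | 4 | red | bob | 5
5 | CHI | blue | 4 | green | alice | 5
After WHERE (2 rows):
parts.qty | parts.city | parts.kind | parts.rank | stock.kind | stock.owner | stock.qty
4 | SF | gold | 4 | green | bob | 4
4 | SF | gold | 4 | gray | carol | 4
After GROUP BY (1 rows):
parts.city | n
SF | 2
After ORDER BY (1 rows):
parts.city | n
SF | 2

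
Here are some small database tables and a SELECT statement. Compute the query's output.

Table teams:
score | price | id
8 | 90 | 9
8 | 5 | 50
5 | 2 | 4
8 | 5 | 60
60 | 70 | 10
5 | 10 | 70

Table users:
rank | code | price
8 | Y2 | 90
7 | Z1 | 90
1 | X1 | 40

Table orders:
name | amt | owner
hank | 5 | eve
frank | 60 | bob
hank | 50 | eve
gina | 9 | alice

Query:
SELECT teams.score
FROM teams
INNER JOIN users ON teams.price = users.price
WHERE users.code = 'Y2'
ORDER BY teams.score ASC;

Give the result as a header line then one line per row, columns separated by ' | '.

== RESULT ==
teams.score
8

Derivation:
After JOIN users (2 rows):
teams.score | teams.price | teams.id | users.rank | users.code | users.price
8 | 90 | 9 | 8 | Y2 | 90
8 | 90 | 9 | 7 | Z1 | 90
After WHERE (1 rows):
teams.score | teams.price | teams.id | users.rank | users.code | users.price
8 | 90 | 9 | 8 | Y2 | 90
After SELECT (1 rows):
teams.score
8
After ORDER BY (1 rows):
teams.score
8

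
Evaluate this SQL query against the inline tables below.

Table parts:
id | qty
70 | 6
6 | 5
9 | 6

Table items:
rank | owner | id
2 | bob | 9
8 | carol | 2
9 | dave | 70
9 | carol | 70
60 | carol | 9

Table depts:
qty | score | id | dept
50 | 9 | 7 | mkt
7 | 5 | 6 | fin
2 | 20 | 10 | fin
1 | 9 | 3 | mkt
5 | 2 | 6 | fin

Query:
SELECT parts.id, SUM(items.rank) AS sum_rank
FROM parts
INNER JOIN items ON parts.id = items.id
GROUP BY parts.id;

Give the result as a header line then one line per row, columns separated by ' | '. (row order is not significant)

After JOIN items (4 rows):
parts.id | parts.qty | items.rank | items.owner | items.id
70 | 6 | 9 | dave | 70
70 | 6 | 9 | carol | 70
9 | 6 | 2 | bob | 9
9 | 6 | 60 | carol | 9
After GROUP BY (2 rows):
parts.id | sum_rank
70 | 18
9 | 62

== RESULT ==
parts.id | sum_rank
70 | 18
9 | 62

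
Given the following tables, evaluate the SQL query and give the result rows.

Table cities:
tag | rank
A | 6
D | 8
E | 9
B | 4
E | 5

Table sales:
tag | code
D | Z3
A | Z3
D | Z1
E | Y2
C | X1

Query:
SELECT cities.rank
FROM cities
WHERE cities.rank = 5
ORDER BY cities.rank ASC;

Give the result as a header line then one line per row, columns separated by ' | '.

== RESULT ==
cities.rank
5

Derivation:
After WHERE (1 rows):
cities.tag | cities.rank
E | 5
After SELECT (1 rows):
cities.rank
5
After ORDER BY (1 rows):
cities.rank
5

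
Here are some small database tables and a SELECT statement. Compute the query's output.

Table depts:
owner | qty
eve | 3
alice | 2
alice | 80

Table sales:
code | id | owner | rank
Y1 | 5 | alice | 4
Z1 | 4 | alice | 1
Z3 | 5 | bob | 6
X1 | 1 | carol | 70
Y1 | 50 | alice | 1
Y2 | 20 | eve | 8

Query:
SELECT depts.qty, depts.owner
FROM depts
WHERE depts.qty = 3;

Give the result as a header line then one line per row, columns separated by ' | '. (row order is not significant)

== RESULT ==
depts.qty | depts.owner
3 | eve

Derivation:
After WHERE (1 rows):
depts.owner | depts.qty
eve | 3
After SELECT (1 rows):
depts.qty | depts.owner
3 | eve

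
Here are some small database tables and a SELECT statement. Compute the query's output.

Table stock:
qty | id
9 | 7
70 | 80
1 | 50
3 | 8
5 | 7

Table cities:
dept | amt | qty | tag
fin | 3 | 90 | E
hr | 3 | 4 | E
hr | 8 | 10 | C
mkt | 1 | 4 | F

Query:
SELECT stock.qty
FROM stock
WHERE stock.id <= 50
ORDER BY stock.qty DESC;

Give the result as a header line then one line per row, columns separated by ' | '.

== RESULT ==
stock.qty
9
5
3
1

Derivation:
After WHERE (4 rows):
stock.qty | stock.id
9 | 7
1 | 50
3 | 8
5 | 7
After SELECT (4 rows):
stock.qty
9
1
3
5
After ORDER BY (4 rows):
stock.qty
9
5
3
1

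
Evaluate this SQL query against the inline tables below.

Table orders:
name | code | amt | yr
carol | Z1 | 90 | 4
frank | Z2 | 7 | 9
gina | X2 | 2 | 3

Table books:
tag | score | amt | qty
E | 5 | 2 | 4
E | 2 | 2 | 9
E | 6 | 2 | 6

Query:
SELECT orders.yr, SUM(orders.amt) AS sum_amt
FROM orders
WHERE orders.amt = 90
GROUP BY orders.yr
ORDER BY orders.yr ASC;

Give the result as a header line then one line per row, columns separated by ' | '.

After WHERE (1 rows):
orders.name | orders.code | orders.amt | orders.yr
carol | Z1 | 90 | 4
After GROUP BY (1 rows):
orders.yr | sum_amt
4 | 90
After ORDER BY (1 rows):
orders.yr | sum_amt
4 | 90

== RESULT ==
orders.yr | sum_amt
4 | 90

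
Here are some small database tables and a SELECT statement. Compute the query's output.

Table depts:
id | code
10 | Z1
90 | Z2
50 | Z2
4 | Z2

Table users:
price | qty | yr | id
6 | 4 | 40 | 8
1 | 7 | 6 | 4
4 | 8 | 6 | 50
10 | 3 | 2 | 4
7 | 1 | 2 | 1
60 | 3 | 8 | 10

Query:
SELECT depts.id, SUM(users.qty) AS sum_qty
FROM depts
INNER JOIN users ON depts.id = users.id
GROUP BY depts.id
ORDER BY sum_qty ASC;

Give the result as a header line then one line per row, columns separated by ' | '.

== RESULT ==
depts.id | sum_qty
10 | 3
50 | 8
4 | 10

Derivation:
After JOIN users (4 rows):
depts.id | depts.code | users.price | users.qty | users.yr | users.id
10 | Z1 | 60 | 3 | 8 | 10
50 | Z2 | 4 | 8 | 6 | 50
4 | Z2 | 1 | 7 | 6 | 4
4 | Z2 | 10 | 3 | 2 | 4
After GROUP BY (3 rows):
depts.id | sum_qty
10 | 3
50 | 8
4 | 10
After ORDER BY (3 rows):
depts.id | sum_qty
10 | 3
50 | 8
4 | 10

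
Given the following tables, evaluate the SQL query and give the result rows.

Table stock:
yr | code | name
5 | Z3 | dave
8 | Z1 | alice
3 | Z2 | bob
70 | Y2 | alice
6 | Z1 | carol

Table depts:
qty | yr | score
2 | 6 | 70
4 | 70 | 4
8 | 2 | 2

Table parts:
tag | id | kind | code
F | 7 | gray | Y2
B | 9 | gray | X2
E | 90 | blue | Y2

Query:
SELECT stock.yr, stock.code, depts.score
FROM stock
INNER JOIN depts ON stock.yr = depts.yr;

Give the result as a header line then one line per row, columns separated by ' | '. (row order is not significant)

== RESULT ==
stock.yr | stock.code | depts.score
70 | Y2 | 4
6 | Z1 | 70

Derivation:
After JOIN depts (2 rows):
stock.yr | stock.code | stock.name | depts.qty | depts.yr | depts.score
70 | Y2 | alice | 4 | 70 | 4
6 | Z1 | carol | 2 | 6 | 70
After SELECT (2 rows):
stock.yr | stock.code | depts.score
70 | Y2 | 4
6 | Z1 | 70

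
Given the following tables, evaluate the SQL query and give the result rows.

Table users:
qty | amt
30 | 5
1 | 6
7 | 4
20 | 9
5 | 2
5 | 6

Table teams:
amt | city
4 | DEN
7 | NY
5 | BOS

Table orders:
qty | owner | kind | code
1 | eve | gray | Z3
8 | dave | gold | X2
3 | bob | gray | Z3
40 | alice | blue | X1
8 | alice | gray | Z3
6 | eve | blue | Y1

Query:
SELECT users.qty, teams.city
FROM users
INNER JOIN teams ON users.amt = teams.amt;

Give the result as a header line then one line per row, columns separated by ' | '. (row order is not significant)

== RESULT ==
users.qty | teams.city
30 | BOS
7 | DEN

Derivation:
After JOIN teams (2 rows):
users.qty | users.amt | teams.amt | teams.city
30 | 5 | 5 | BOS
7 | 4 | 4 | DEN
After SELECT (2 rows):
users.qty | teams.city
30 | BOS
7 | DEN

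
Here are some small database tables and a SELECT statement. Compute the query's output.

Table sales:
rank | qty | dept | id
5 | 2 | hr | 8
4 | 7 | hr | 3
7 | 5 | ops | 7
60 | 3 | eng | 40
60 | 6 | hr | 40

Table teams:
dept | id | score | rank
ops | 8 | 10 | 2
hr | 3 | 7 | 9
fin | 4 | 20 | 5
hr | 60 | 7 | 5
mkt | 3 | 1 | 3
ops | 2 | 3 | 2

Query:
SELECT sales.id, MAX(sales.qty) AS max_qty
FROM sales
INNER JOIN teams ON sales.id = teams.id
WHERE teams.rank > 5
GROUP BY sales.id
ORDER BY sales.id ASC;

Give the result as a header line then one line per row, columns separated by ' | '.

After JOIN teams (3 rows):
sales.rank | sales.qty | sales.dept | sales.id | teams.dept | teams.id | teams.score | teams.rank
5 | 2 | hr | 8 | ops | 8 | 10 | 2
4 | 7 | hr | 3 | hr | 3 | 7 | 9
4 | 7 | hr | 3 | mkt | 3 | 1 | 3
After WHERE (1 rows):
sales.rank | sales.qty | sales.dept | sales.id | teams.dept | teams.id | teams.score | teams.rank
4 | 7 | hr | 3 | hr | 3 | 7 | 9
After GROUP BY (1 rows):
sales.id | max_qty
3 | 7
After ORDER BY (1 rows):
sales.id | max_qty
3 | 7

== RESULT ==
sales.id | max_qty
3 | 7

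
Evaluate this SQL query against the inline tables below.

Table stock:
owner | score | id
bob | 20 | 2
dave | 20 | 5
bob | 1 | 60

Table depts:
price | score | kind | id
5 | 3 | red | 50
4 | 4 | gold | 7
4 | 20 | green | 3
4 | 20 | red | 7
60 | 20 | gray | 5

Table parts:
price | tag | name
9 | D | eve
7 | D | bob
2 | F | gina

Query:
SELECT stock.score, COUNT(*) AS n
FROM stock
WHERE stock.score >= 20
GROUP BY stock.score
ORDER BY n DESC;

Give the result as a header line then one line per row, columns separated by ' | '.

== RESULT ==
stock.score | n
20 | 2

Derivation:
After WHERE (2 rows):
stock.owner | stock.score | stock.id
bob | 20 | 2
dave | 20 | 5
After GROUP BY (1 rows):
stock.score | n
20 | 2
After ORDER BY (1 rows):
stock.score | n
20 | 2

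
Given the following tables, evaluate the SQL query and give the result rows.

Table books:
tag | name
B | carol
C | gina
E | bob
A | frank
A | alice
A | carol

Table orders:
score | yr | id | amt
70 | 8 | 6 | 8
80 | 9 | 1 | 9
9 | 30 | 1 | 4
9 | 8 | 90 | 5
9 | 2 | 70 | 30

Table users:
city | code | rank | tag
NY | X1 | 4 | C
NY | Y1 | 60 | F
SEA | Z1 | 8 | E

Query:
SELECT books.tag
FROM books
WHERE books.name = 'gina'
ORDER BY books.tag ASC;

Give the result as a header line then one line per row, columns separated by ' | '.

After WHERE (1 rows):
books.tag | books.name
C | gina
After SELECT (1 rows):
books.tag
C
After ORDER BY (1 rows):
books.tag
C

== RESULT ==
books.tag
C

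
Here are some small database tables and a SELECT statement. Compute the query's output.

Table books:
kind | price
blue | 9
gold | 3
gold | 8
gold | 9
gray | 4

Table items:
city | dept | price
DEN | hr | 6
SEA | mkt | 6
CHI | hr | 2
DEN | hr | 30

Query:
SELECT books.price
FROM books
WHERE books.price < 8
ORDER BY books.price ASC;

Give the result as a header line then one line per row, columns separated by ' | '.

After WHERE (2 rows):
books.kind | books.price
gold | 3
gray | 4
After SELECT (2 rows):
books.price
3
4
After ORDER BY (2 rows):
books.price
3
4

== RESULT ==
books.price
3
4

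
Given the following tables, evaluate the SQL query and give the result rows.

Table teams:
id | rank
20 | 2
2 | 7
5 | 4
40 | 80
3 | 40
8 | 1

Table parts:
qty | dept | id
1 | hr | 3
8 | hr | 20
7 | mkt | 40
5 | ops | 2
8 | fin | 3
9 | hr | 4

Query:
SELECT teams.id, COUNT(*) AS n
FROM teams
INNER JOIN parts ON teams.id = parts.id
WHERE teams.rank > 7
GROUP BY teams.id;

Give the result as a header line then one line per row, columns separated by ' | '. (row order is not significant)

After JOIN parts (5 rows):
teams.id | teams.rank | parts.qty | parts.dept | parts.id
20 | 2 | 8 | hr | 20
2 | 7 | 5 | ops | 2
40 | 80 | 7 | mkt | 40
3 | 40 | 1 | hr | 3
3 | 40 | 8 | fin | 3
After WHERE (3 rows):
teams.id | teams.rank | parts.qty | parts.dept | parts.id
40 | 80 | 7 | mkt | 40
3 | 40 | 1 | hr | 3
3 | 40 | 8 | fin | 3
After GROUP BY (2 rows):
teams.id | n
40 | 1
3 | 2

== RESULT ==
teams.id | n
40 | 1
3 | 2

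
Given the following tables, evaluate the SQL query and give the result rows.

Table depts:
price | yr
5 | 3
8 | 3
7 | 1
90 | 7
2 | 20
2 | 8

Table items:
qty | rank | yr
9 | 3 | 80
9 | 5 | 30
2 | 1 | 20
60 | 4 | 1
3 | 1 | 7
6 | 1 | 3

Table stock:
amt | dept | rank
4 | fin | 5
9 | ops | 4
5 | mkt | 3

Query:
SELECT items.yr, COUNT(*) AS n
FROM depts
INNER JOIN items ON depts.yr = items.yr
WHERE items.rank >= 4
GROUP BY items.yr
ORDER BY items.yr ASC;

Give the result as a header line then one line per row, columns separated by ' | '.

== RESULT ==
items.yr | n
1 | 1

Derivation:
After JOIN items (5 rows):
depts.price | depts.yr | items.qty | items.rank | items.yr
5 | 3 | 6 | 1 | 3
8 | 3 | 6 | 1 | 3
7 | 1 | 60 | 4 | 1
90 | 7 | 3 | 1 | 7
2 | 20 | 2 | 1 | 20
After WHERE (1 rows):
depts.price | depts.yr | items.qty | items.rank | items.yr
7 | 1 | 60 | 4 | 1
After GROUP BY (1 rows):
items.yr | n
1 | 1
After ORDER BY (1 rows):
items.yr | n
1 | 1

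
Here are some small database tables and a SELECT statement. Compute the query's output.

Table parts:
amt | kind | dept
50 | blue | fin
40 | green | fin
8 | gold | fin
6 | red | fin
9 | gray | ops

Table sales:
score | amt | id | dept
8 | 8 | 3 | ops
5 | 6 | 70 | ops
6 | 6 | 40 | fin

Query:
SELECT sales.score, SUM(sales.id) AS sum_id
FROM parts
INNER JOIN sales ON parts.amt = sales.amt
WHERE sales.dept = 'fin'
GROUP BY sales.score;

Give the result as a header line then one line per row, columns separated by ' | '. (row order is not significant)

After JOIN sales (3 rows):
parts.amt | parts.kind | parts.dept | sales.score | sales.amt | sales.id | sales.dept
8 | gold | fin | 8 | 8 | 3 | ops
6 | red | fin | 5 | 6 | 70 | ops
6 | red | fin | 6 | 6 | 40 | fin
After WHERE (1 rows):
parts.amt | parts.kind | parts.dept | sales.score | sales.amt | sales.id | sales.dept
6 | red | fin | 6 | 6 | 40 | fin
After GROUP BY (1 rows):
sales.score | sum_id
6 | 40

== RESULT ==
sales.score | sum_id
6 | 40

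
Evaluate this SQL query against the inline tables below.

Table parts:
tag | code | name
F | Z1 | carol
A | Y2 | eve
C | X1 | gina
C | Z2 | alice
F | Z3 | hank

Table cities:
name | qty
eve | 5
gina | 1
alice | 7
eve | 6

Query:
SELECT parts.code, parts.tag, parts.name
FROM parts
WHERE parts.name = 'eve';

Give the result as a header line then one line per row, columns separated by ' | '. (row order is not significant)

== RESULT ==
parts.code | parts.tag | parts.name
Y2 | A | eve

Derivation:
After WHERE (1 rows):
parts.tag | parts.code | parts.name
A | Y2 | eve
After SELECT (1 rows):
parts.code | parts.tag | parts.name
Y2 | A | eve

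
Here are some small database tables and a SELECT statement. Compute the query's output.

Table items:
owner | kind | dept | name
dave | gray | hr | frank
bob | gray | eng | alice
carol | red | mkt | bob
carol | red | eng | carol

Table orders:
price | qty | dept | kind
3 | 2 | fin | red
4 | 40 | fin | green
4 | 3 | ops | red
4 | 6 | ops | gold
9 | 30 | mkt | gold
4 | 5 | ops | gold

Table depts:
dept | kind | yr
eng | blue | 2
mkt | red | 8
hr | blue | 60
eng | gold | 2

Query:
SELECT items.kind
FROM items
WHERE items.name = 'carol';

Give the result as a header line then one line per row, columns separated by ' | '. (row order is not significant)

== RESULT ==
items.kind
red

Derivation:
After WHERE (1 rows):
items.owner | items.kind | items.dept | items.name
carol | red | eng | carol
After SELECT (1 rows):
items.kind
red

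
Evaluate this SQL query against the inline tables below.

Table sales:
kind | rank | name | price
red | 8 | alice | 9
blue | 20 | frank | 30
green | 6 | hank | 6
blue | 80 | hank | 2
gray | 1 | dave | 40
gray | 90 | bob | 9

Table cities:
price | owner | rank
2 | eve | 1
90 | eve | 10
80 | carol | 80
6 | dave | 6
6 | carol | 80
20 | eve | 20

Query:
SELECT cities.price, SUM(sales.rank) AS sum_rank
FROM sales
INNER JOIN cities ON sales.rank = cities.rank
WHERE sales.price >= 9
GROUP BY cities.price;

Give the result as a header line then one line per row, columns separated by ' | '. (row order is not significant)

== RESULT ==
cities.price | sum_rank
20 | 20
2 | 1

Derivation:
After JOIN cities (5 rows):
sales.kind | sales.rank | sales.name | sales.price | cities.price | cities.owner | cities.rank
blue | 20 | frank | 30 | 20 | eve | 20
green | 6 | hank | 6 | 6 | dave | 6
blue | 80 | hank | 2 | 80 | carol | 80
blue | 80 | hank | 2 | 6 | carol | 80
gray | 1 | dave | 40 | 2 | eve | 1
After WHERE (2 rows):
sales.kind | sales.rank | sales.name | sales.price | cities.price | cities.owner | cities.rank
blue | 20 | frank | 30 | 20 | eve | 20
gray | 1 | dave | 40 | 2 | eve | 1
After GROUP BY (2 rows):
cities.price | sum_rank
20 | 20
2 | 1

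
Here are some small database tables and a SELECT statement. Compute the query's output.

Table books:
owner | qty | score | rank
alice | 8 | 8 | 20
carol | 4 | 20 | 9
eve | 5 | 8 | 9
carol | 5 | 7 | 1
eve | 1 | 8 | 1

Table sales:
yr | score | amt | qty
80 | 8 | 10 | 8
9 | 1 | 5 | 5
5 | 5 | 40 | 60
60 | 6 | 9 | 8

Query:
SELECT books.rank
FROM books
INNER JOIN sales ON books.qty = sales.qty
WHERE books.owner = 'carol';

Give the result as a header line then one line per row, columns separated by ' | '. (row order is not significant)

== RESULT ==
books.rank
1

Derivation:
After JOIN sales (4 rows):
books.owner | books.qty | books.score | books.rank | sales.yr | sales.score | sales.amt | sales.qty
alice | 8 | 8 | 20 | 80 | 8 | 10 | 8
alice | 8 | 8 | 20 | 60 | 6 | 9 | 8
eve | 5 | 8 | 9 | 9 | 1 | 5 | 5
carol | 5 | 7 | 1 | 9 | 1 | 5 | 5
After WHERE (1 rows):
books.owner | books.qty | books.score | books.rank | sales.yr | sales.score | sales.amt | sales.qty
carol | 5 | 7 | 1 | 9 | 1 | 5 | 5
After SELECT (1 rows):
books.rank
1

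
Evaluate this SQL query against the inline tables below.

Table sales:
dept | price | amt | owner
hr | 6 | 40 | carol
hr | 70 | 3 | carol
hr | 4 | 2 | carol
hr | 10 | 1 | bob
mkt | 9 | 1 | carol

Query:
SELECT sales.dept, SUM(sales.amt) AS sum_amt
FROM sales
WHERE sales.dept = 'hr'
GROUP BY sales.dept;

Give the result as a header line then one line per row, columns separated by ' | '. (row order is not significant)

== RESULT ==
sales.dept | sum_amt
hr | 46

Derivation:
After WHERE (4 rows):
sales.dept | sales.price | sales.amt | sales.owner
hr | 6 | 40 | carol
hr | 70 | 3 | carol
hr | 4 | 2 | carol
hr | 10 | 1 | bob
After GROUP BY (1 rows):
sales.dept | sum_amt
hr | 46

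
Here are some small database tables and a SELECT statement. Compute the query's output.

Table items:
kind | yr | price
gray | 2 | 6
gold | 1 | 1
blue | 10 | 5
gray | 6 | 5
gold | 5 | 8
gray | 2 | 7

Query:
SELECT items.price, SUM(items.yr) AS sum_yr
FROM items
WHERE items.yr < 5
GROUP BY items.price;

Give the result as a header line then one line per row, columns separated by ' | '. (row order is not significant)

After WHERE (3 rows):
items.kind | items.yr | items.price
gray | 2 | 6
gold | 1 | 1
gray | 2 | 7
After GROUP BY (3 rows):
items.price | sum_yr
6 | 2
1 | 1
7 | 2

== RESULT ==
items.price | sum_yr
6 | 2
1 | 1
7 | 2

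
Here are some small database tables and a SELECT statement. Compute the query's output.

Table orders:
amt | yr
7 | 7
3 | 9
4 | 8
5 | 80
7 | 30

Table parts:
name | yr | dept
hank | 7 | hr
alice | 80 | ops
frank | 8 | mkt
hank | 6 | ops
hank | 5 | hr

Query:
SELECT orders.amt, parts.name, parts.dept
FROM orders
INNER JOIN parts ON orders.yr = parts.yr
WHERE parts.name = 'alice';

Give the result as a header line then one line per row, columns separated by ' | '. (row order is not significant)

== RESULT ==
orders.amt | parts.name | parts.dept
5 | alice | ops

Derivation:
After JOIN parts (3 rows):
orders.amt | orders.yr | parts.name | parts.yr | parts.dept
7 | 7 | hank | 7 | hr
4 | 8 | frank | 8 | mkt
5 | 80 | alice | 80 | ops
After WHERE (1 rows):
orders.amt | orders.yr | parts.name | parts.yr | parts.dept
5 | 80 | alice | 80 | ops
After SELECT (1 rows):
orders.amt | parts.name | parts.dept
5 | alice | ops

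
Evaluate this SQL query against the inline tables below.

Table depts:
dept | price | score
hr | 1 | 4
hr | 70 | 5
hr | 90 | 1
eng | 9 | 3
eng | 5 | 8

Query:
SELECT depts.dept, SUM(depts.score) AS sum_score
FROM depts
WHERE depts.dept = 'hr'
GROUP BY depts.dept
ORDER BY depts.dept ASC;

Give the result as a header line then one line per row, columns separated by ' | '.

== RESULT ==
depts.dept | sum_score
hr | 10

Derivation:
After WHERE (3 rows):
depts.dept | depts.price | depts.score
hr | 1 | 4
hr | 70 | 5
hr | 90 | 1
After GROUP BY (1 rows):
depts.dept | sum_score
hr | 10
After ORDER BY (1 rows):
depts.dept | sum_score
hr | 10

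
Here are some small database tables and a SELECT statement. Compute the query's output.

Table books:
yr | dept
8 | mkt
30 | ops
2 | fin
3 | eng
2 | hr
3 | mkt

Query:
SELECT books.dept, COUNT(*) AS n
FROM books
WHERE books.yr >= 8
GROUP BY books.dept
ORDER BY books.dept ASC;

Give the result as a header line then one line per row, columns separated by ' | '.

== RESULT ==
books.dept | n
mkt | 1
ops | 1

Derivation:
After WHERE (2 rows):
books.yr | books.dept
8 | mkt
30 | ops
After GROUP BY (2 rows):
books.dept | n
mkt | 1
ops | 1
After ORDER BY (2 rows):
books.dept | n
mkt | 1
ops | 1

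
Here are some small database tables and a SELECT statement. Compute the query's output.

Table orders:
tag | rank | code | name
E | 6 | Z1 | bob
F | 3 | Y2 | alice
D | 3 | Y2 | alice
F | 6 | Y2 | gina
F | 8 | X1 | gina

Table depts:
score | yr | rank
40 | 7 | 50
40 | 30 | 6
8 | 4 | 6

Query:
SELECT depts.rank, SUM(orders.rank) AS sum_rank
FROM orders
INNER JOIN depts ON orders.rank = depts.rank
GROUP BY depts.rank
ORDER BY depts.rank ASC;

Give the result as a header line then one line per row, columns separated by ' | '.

== RESULT ==
depts.rank | sum_rank
6 | 24

Derivation:
After JOIN depts (4 rows):
orders.tag | orders.rank | orders.code | orders.name | depts.score | depts.yr | depts.rank
E | 6 | Z1 | bob | 40 | 30 | 6
E | 6 | Z1 | bob | 8 | 4 | 6
F | 6 | Y2 | gina | 40 | 30 | 6
F | 6 | Y2 | gina | 8 | 4 | 6
After GROUP BY (1 rows):
depts.rank | sum_rank
6 | 24
After ORDER BY (1 rows):
depts.rank | sum_rank
6 | 24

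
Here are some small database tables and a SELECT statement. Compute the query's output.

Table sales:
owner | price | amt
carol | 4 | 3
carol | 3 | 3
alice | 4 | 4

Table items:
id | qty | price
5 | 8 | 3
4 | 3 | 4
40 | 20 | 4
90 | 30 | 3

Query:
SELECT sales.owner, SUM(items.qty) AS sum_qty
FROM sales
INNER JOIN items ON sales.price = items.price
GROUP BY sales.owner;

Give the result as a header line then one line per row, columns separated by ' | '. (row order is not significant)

== RESULT ==
sales.owner | sum_qty
carol | 61
alice | 23

Derivation:
After JOIN items (6 rows):
sales.owner | sales.price | sales.amt | items.id | items.qty | items.price
carol | 4 | 3 | 4 | 3 | 4
carol | 4 | 3 | 40 | 20 | 4
carol | 3 | 3 | 5 | 8 | 3
carol | 3 | 3 | 90 | 30 | 3
alice | 4 | 4 | 4 | 3 | 4
alice | 4 | 4 | 40 | 20 | 4
After GROUP BY (2 rows):
sales.owner | sum_qty
carol | 61
alice | 23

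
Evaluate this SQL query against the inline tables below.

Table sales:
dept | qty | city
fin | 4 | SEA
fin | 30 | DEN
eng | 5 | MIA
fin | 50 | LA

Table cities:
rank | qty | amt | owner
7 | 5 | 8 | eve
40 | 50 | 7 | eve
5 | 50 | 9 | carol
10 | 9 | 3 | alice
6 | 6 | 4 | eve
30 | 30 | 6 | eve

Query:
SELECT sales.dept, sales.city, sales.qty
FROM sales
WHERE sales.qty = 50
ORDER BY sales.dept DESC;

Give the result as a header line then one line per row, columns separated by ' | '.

After WHERE (1 rows):
sales.dept | sales.qty | sales.city
fin | 50 | LA
After SELECT (1 rows):
sales.dept | sales.city | sales.qty
fin | LA | 50
After ORDER BY (1 rows):
sales.dept | sales.city | sales.qty
fin | LA | 50

== RESULT ==
sales.dept | sales.city | sales.qty
fin | LA | 50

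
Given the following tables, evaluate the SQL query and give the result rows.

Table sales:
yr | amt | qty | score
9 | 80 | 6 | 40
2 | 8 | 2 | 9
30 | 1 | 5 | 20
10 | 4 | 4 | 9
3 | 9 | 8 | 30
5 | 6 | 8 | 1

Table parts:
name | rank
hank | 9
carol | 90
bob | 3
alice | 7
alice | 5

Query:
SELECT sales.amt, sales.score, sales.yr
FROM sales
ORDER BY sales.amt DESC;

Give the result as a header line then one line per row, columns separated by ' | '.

== RESULT ==
sales.amt | sales.score | sales.yr
80 | 40 | 9
9 | 30 | 3
8 | 9 | 2
6 | 1 | 5
4 | 9 | 10
1 | 20 | 30

Derivation:
After SELECT (6 rows):
sales.amt | sales.score | sales.yr
80 | 40 | 9
8 | 9 | 2
1 | 20 | 30
4 | 9 | 10
9 | 30 | 3
6 | 1 | 5
After ORDER BY (6 rows):
sales.amt | sales.score | sales.yr
80 | 40 | 9
9 | 30 | 3
8 | 9 | 2
6 | 1 | 5
4 | 9 | 10
1 | 20 | 30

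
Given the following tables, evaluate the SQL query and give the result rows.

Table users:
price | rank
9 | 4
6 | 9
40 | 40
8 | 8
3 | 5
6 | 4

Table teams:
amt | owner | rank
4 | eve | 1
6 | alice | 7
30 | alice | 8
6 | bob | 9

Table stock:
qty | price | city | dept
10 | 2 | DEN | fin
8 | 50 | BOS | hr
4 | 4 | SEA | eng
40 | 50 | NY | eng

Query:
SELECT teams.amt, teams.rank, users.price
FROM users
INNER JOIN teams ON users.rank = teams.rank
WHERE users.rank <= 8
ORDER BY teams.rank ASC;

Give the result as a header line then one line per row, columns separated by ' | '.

== RESULT ==
teams.amt | teams.rank | users.price
30 | 8 | 8

Derivation:
After JOIN teams (2 rows):
users.price | users.rank | teams.amt | teams.owner | teams.rank
6 | 9 | 6 | bob | 9
8 | 8 | 30 | alice | 8
After WHERE (1 rows):
users.price | users.rank | teams.amt | teams.owner | teams.rank
8 | 8 | 30 | alice | 8
After SELECT (1 rows):
teams.amt | teams.rank | users.price
30 | 8 | 8
After ORDER BY (1 rows):
teams.amt | teams.rank | users.price
30 | 8 | 8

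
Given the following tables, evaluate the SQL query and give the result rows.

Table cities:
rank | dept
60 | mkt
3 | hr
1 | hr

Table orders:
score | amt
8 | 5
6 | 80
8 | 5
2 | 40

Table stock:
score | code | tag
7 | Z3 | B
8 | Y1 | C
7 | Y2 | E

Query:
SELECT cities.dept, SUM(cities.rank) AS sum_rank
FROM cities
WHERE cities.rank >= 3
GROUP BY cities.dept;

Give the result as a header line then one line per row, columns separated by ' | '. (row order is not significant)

After WHERE (2 rows):
cities.rank | cities.dept
60 | mkt
3 | hr
After GROUP BY (2 rows):
cities.dept | sum_rank
mkt | 60
hr | 3

== RESULT ==
cities.dept | sum_rank
mkt | 60
hr | 3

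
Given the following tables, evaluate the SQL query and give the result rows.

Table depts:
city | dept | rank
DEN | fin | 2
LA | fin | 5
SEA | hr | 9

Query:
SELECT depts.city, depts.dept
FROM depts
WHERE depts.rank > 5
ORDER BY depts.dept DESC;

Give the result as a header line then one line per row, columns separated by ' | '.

After WHERE (1 rows):
depts.city | depts.dept | depts.rank
SEA | hr | 9
After SELECT (1 rows):
depts.city | depts.dept
SEA | hr
After ORDER BY (1 rows):
depts.city | depts.dept
SEA | hr

== RESULT ==
depts.city | depts.dept
SEA | hr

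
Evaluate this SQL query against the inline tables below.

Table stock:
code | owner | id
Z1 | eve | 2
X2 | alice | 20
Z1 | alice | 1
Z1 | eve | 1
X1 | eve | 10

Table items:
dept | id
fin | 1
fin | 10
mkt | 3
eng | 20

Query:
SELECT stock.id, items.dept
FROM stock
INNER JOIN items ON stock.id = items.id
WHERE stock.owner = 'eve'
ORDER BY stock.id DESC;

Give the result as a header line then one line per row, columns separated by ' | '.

== RESULT ==
stock.id | items.dept
10 | fin
1 | fin

Derivation:
After JOIN items (4 rows):
stock.code | stock.owner | stock.id | items.dept | items.id
X2 | alice | 20 | eng | 20
Z1 | alice | 1 | fin | 1
Z1 | eve | 1 | fin | 1
X1 | eve | 10 | fin | 10
After WHERE (2 rows):
stock.code | stock.owner | stock.id | items.dept | items.id
Z1 | eve | 1 | fin | 1
X1 | eve | 10 | fin | 10
After SELECT (2 rows):
stock.id | items.dept
1 | fin
10 | fin
After ORDER BY (2 rows):
stock.id | items.dept
10 | fin
1 | fin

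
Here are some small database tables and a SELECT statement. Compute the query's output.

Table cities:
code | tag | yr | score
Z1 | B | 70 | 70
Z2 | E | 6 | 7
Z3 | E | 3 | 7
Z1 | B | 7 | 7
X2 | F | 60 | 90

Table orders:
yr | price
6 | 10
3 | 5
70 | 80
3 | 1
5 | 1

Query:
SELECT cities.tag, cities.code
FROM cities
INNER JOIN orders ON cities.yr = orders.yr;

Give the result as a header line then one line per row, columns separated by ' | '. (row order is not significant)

After JOIN orders (4 rows):
cities.code | cities.tag | cities.yr | cities.score | orders.yr | orders.price
Z1 | B | 70 | 70 | 70 | 80
Z2 | E | 6 | 7 | 6 | 10
Z3 | E | 3 | 7 | 3 | 5
Z3 | E | 3 | 7 | 3 | 1
After SELECT (4 rows):
cities.tag | cities.code
B | Z1
E | Z2
E | Z3
E | Z3

== RESULT ==
cities.tag | cities.code
B | Z1
E | Z2
E | Z3
E | Z3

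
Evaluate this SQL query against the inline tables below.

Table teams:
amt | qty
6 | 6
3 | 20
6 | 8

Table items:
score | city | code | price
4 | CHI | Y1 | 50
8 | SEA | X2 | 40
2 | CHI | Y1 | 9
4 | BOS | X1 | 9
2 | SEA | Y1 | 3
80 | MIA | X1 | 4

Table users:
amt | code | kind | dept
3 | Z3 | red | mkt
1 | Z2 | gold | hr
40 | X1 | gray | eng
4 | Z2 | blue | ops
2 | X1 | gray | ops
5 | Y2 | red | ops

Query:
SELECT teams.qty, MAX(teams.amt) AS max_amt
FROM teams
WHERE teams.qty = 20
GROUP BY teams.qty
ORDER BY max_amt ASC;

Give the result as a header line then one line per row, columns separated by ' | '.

After WHERE (1 rows):
teams.amt | teams.qty
3 | 20
After GROUP BY (1 rows):
teams.qty | max_amt
20 | 3
After ORDER BY (1 rows):
teams.qty | max_amt
20 | 3

== RESULT ==
teams.qty | max_amt
20 | 3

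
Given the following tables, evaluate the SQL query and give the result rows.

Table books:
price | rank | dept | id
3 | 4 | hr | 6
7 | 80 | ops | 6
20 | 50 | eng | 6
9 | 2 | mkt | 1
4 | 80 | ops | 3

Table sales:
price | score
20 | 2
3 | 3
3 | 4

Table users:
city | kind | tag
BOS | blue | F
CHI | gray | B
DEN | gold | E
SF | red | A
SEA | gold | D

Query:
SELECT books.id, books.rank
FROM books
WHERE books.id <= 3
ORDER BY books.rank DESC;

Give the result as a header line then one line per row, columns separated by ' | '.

After WHERE (2 rows):
books.price | books.rank | books.dept | books.id
9 | 2 | mkt | 1
4 | 80 | ops | 3
After SELECT (2 rows):
books.id | books.rank
1 | 2
3 | 80
After ORDER BY (2 rows):
books.id | books.rank
3 | 80
1 | 2

== RESULT ==
books.id | books.rank
3 | 80
1 | 2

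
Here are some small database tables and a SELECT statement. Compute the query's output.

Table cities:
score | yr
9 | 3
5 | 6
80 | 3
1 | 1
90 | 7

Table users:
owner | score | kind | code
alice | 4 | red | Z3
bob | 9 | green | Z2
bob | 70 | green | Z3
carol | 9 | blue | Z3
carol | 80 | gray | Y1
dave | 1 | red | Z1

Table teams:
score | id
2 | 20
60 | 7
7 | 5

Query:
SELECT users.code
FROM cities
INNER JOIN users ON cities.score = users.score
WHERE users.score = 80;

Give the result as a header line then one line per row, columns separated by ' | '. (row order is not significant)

After JOIN users (4 rows):
cities.score | cities.yr | users.owner | users.score | users.kind | users.code
9 | 3 | bob | 9 | green | Z2
9 | 3 | carol | 9 | blue | Z3
80 | 3 | carol | 80 | gray | Y1
1 | 1 | dave | 1 | red | Z1
After WHERE (1 rows):
cities.score | cities.yr | users.owner | users.score | users.kind | users.code
80 | 3 | carol | 80 | gray | Y1
After SELECT (1 rows):
users.code
Y1

== RESULT ==
users.code
Y1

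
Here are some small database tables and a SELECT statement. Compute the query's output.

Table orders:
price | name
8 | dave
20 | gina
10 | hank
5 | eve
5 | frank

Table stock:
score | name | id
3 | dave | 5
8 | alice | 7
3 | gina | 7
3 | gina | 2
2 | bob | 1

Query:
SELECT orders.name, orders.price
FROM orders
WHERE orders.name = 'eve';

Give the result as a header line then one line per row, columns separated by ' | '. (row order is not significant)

== RESULT ==
orders.name | orders.price
eve | 5

Derivation:
After WHERE (1 rows):
orders.price | orders.name
5 | eve
After SELECT (1 rows):
orders.name | orders.price
eve | 5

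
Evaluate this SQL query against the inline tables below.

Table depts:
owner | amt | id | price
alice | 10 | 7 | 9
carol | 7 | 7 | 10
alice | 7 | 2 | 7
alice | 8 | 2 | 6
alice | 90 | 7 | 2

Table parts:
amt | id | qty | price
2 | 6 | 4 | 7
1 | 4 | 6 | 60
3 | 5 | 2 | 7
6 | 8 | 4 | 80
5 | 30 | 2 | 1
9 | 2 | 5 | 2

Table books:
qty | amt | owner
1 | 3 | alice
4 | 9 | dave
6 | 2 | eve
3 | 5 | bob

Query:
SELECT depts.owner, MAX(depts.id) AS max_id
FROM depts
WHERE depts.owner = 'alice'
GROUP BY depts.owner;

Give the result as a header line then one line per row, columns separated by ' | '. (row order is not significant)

== RESULT ==
depts.owner | max_id
alice | 7

Derivation:
After WHERE (4 rows):
depts.owner | depts.amt | depts.id | depts.price
alice | 10 | 7 | 9
alice | 7 | 2 | 7
alice | 8 | 2 | 6
alice | 90 | 7 | 2
After GROUP BY (1 rows):
depts.owner | max_id
alice | 7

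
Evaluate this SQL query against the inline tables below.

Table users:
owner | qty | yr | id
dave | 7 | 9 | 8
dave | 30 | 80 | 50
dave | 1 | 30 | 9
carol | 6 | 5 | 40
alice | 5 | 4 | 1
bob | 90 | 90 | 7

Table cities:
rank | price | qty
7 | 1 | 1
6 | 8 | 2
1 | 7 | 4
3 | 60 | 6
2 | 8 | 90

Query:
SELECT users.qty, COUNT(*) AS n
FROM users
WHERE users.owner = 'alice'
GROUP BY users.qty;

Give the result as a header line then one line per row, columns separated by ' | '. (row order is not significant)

== RESULT ==
users.qty | n
5 | 1

Derivation:
After WHERE (1 rows):
users.owner | users.qty | users.yr | users.id
alice | 5 | 4 | 1
After GROUP BY (1 rows):
users.qty | n
5 | 1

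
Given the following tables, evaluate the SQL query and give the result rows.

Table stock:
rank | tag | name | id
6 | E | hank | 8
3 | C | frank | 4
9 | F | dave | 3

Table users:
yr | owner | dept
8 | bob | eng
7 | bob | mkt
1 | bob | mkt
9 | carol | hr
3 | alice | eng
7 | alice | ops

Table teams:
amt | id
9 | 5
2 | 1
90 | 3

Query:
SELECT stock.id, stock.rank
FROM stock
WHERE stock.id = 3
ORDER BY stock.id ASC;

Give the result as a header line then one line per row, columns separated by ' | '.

== RESULT ==
stock.id | stock.rank
3 | 9

Derivation:
After WHERE (1 rows):
stock.rank | stock.tag | stock.name | stock.id
9 | F | dave | 3
After SELECT (1 rows):
stock.id | stock.rank
3 | 9
After ORDER BY (1 rows):
stock.id | stock.rank
3 | 9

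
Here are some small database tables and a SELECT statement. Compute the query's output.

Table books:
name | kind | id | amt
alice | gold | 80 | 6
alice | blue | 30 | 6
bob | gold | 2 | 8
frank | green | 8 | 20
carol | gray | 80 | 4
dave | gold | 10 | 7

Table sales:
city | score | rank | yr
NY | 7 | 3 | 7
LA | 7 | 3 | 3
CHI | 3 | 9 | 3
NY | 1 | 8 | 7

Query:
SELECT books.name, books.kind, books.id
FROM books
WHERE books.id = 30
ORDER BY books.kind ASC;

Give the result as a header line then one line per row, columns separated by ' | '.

After WHERE (1 rows):
books.name | books.kind | books.id | books.amt
alice | blue | 30 | 6
After SELECT (1 rows):
books.name | books.kind | books.id
alice | blue | 30
After ORDER BY (1 rows):
books.name | books.kind | books.id
alice | blue | 30

== RESULT ==
books.name | books.kind | books.id
alice | blue | 30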